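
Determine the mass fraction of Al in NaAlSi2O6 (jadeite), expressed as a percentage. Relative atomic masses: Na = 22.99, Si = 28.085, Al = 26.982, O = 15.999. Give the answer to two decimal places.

13.35 weight percent

M(NaAlSi2O6) = 202.136 g/mol.
Al contributes 1 × 26.982 = 26.982 g per mole.
26.982/202.136 = 0.1335 → 13.35%.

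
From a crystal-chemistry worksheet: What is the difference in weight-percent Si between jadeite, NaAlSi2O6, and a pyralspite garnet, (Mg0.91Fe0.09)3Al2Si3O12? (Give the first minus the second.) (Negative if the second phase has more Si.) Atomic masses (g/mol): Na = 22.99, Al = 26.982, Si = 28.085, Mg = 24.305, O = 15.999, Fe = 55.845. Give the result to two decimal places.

7.32 percentage points

M(NaAlSi2O6) = 202.136 g/mol, so wt% Si = 56.170/202.136 × 100 = 27.79%.
M((Mg0.91Fe0.09)3Al2Si3O12) = 411.638 g/mol, so wt% Si = 84.255/411.638 × 100 = 20.47%.
27.79 − 20.47 = 7.32 pp.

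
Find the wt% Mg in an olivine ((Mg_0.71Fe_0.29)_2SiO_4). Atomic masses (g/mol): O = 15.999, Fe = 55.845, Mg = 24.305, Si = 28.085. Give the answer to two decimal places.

M((Mg_0.71Fe_0.29)_2SiO_4) = 158.984 g/mol.
Mg contributes 1.42 × 24.305 = 34.513 g per mole.
34.513/158.984 = 0.2171 → 21.71%.

21.71 wt%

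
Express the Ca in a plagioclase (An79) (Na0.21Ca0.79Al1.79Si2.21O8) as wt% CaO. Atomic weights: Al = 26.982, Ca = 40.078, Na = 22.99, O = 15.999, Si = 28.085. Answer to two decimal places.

Formula mass = 274.847 g/mol.
0.79 Ca → 0.7900 mol CaO per formula unit; M(CaO) = 56.077, so CaO mass = 44.301 g.
44.301/274.847 × 100 = 16.12 wt%.

16.12 wt%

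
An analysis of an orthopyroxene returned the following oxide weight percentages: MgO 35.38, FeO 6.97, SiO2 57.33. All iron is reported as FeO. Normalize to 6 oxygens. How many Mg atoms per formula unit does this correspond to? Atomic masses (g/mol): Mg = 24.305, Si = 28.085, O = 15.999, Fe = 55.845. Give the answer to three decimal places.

MgO: 35.38/40.304 = 0.87783 mol → 0.87783 mol Mg, 0.87783 mol O.
FeO: 6.97/71.844 = 0.09702 mol → 0.09702 mol Fe, 0.09702 mol O.
SiO2: 57.33/60.083 = 0.95418 mol → 0.95418 mol Si, 1.90836 mol O.
Total oxygen = 2.88321 mol. Normalization factor = 6/2.88321 = 2.08101.
Mg per 6 O = 0.87783 × 2.08101 = 1.827.

1.827 Mg apfu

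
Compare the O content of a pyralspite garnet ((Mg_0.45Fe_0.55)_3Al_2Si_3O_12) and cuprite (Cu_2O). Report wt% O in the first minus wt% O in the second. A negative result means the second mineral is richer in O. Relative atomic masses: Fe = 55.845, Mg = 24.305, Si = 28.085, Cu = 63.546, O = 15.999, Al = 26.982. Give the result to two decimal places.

First mineral: 191.988 g O in 455.163 g formula = 42.18 wt% O.
Second mineral: 15.999 g O in 143.091 g formula = 11.18 wt% O.
42.18% − 11.18% gives a difference of 31.00 percentage points.

31.00 percentage points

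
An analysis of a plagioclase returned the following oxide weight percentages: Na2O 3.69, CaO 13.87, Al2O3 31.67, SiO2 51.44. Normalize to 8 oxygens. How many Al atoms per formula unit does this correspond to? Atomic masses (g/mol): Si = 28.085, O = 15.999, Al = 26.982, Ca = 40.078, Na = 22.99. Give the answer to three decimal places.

1.684 Al apfu

3.69 wt% Na2O ÷ 61.979 g/mol = 0.05954 mol, giving 0.11908 Na and 0.05954 O.
13.87 wt% CaO ÷ 56.077 g/mol = 0.24734 mol, giving 0.24734 Ca and 0.24734 O.
31.67 wt% Al2O3 ÷ 101.961 g/mol = 0.31061 mol, giving 0.62122 Al and 0.93183 O.
51.44 wt% SiO2 ÷ 60.083 g/mol = 0.85615 mol, giving 0.85615 Si and 1.71230 O.
Oxygen sums to 2.95101; scaling by 8/2.95101 = 2.71094 puts the formula on 8 O.
Al: 0.62122 × 2.71094 = 1.684 atoms per formula unit.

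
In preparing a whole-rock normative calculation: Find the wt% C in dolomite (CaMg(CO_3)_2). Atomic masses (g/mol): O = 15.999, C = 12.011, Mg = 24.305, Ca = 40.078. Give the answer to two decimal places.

M(CaMg(CO_3)_2) = 184.399 g/mol.
C contributes 2 × 12.011 = 24.022 g per mole.
24.022/184.399 = 0.1303 → 13.03%.

13.03 mass %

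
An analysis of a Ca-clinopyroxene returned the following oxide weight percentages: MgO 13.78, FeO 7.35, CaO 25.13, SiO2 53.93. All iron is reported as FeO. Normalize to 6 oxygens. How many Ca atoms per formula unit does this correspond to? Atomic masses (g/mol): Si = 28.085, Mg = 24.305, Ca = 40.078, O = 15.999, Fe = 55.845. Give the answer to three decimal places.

13.78 wt% MgO ÷ 40.304 g/mol = 0.34190 mol, giving 0.34190 Mg and 0.34190 O.
7.35 wt% FeO ÷ 71.844 g/mol = 0.10230 mol, giving 0.10230 Fe and 0.10230 O.
25.13 wt% CaO ÷ 56.077 g/mol = 0.44813 mol, giving 0.44813 Ca and 0.44813 O.
53.93 wt% SiO2 ÷ 60.083 g/mol = 0.89759 mol, giving 0.89759 Si and 1.79518 O.
Oxygen sums to 2.68751; scaling by 6/2.68751 = 2.23255 puts the formula on 6 O.
Ca: 0.44813 × 2.23255 = 1.000 atoms per formula unit.

1.000 Ca apfu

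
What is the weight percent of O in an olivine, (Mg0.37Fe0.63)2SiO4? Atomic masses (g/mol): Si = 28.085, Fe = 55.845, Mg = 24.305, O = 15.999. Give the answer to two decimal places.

35.47 mass %

Formula mass = 0.74·24.305 + 1.26·55.845 + 1·28.085 + 4·15.999 = 180.431 g/mol, of which 63.996 g is O.
So O makes up 63.996/180.431 = 0.3547 of the mass, i.e. 35.47%.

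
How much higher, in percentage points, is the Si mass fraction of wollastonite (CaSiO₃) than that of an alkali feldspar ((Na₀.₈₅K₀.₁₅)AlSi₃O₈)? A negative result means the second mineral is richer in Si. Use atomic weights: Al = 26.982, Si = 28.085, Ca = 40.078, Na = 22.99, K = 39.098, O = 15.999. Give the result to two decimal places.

-7.66 percentage points

First mineral: 28.085 g Si in 116.160 g formula = 24.18 wt% Si.
Second mineral: 84.255 g Si in 264.635 g formula = 31.84 wt% Si.
24.18% − 31.84% gives a difference of -7.66 percentage points.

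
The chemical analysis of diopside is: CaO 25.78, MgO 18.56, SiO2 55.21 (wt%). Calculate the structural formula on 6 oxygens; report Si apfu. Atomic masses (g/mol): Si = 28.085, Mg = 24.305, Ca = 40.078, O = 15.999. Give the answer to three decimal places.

CaO: 25.78/56.077 = 0.45973 mol → 0.45973 mol Ca, 0.45973 mol O.
MgO: 18.56/40.304 = 0.46050 mol → 0.46050 mol Mg, 0.46050 mol O.
SiO2: 55.21/60.083 = 0.91890 mol → 0.91890 mol Si, 1.83780 mol O.
Total oxygen = 2.75803 mol. Normalization factor = 6/2.75803 = 2.17547.
Si per 6 O = 0.91890 × 2.17547 = 1.999.

1.999 Si apfu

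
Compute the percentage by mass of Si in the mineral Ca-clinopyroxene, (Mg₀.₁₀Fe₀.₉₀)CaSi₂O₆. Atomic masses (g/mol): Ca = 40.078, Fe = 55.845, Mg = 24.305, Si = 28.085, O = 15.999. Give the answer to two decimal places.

22.93 mass %

Molar mass of (Mg₀.₁₀Fe₀.₉₀)CaSi₂O₆: 0.10·24.305 + 0.90·55.845 + 1·40.078 + 2·28.085 + 6·15.999 = 244.933 g/mol.
Mass of Si per formula unit: 2 × 28.085 = 56.170 g.
Weight fraction Si = 56.170 / 244.933 = 0.2293.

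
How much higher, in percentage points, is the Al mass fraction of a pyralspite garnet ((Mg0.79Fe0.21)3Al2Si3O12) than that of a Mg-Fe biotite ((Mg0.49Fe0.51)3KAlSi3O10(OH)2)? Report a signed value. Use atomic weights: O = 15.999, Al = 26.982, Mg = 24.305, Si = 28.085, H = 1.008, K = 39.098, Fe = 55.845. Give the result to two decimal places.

6.96 percentage points

M((Mg0.79Fe0.21)3Al2Si3O12) = 422.992 g/mol, so wt% Al = 53.964/422.992 × 100 = 12.76%.
M((Mg0.49Fe0.51)3KAlSi3O10(OH)2) = 465.510 g/mol, so wt% Al = 26.982/465.510 × 100 = 5.80%.
12.76 − 5.80 = 6.96 pp.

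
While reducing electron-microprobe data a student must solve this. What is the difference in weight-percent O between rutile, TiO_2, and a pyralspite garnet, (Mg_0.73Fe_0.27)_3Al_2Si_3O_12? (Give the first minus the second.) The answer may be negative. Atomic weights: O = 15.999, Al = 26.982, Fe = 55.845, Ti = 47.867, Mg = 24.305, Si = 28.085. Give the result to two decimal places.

M(TiO_2) = 79.865 g/mol, so wt% O = 31.998/79.865 × 100 = 40.07%.
M((Mg_0.73Fe_0.27)_3Al_2Si_3O_12) = 428.669 g/mol, so wt% O = 191.988/428.669 × 100 = 44.79%.
40.07 − 44.79 = -4.72 pp.

-4.72 percentage points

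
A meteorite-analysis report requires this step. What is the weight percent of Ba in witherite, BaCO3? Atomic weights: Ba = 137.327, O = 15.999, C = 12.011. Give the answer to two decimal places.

M(BaCO3) = 197.335 g/mol.
Ba contributes 1 × 137.327 = 137.327 g per mole.
137.327/197.335 = 0.6959 → 69.59%.

69.59 wt%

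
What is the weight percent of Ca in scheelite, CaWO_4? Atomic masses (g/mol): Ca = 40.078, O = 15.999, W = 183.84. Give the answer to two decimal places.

13.92 wt%

Formula mass = 1*40.078 + 1*183.84 + 4*15.999 = 287.914 g/mol, of which 40.078 g is Ca.
So Ca makes up 40.078/287.914 = 0.1392 of the mass, i.e. 13.92%.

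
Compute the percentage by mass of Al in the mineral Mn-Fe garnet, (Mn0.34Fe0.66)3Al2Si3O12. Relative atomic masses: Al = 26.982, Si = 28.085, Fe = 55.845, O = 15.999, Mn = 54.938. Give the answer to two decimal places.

10.86 weight percent

M((Mn0.34Fe0.66)3Al2Si3O12) = 496.817 g/mol.
Al contributes 2 × 26.982 = 53.964 g per mole.
53.964/496.817 = 0.1086 → 10.86%.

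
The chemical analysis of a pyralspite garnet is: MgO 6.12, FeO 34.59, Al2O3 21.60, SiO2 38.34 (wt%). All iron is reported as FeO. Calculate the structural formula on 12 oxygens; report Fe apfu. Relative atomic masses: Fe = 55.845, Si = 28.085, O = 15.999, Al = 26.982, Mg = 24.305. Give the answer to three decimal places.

2.270 Fe apfu

6.12 wt% MgO ÷ 40.304 g/mol = 0.15185 mol, giving 0.15185 Mg and 0.15185 O.
34.59 wt% FeO ÷ 71.844 g/mol = 0.48146 mol, giving 0.48146 Fe and 0.48146 O.
21.60 wt% Al2O3 ÷ 101.961 g/mol = 0.21185 mol, giving 0.42370 Al and 0.63555 O.
38.34 wt% SiO2 ÷ 60.083 g/mol = 0.63812 mol, giving 0.63812 Si and 1.27624 O.
Oxygen sums to 2.54510; scaling by 12/2.54510 = 4.71494 puts the formula on 12 O.
Fe: 0.48146 × 4.71494 = 2.270 atoms per formula unit.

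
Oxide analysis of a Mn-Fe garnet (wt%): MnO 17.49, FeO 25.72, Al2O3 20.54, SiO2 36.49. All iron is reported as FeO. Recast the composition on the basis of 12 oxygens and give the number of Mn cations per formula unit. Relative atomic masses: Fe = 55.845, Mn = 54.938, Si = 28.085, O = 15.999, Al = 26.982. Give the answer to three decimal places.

1.221 Mn apfu

MnO (M=70.937): mol = 0.24656; Mn = 0.24656, O = 0.24656.
FeO (M=71.844): mol = 0.35800; Fe = 0.35800, O = 0.35800.
Al2O3 (M=101.961): mol = 0.20145; Al = 0.40290, O = 0.60435.
SiO2 (M=60.083): mol = 0.60733; Si = 0.60733, O = 1.21466.
ΣO = 2.42357; factor = 12/ΣO = 4.95137.
Mn apfu = 0.24656 × 4.95137 = 1.221.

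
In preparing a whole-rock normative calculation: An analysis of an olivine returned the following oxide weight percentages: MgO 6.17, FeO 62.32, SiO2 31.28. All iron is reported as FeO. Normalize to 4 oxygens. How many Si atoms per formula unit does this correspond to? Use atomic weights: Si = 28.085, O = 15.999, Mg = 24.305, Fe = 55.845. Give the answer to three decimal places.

6.17 wt% MgO ÷ 40.304 g/mol = 0.15309 mol, giving 0.15309 Mg and 0.15309 O.
62.32 wt% FeO ÷ 71.844 g/mol = 0.86743 mol, giving 0.86743 Fe and 0.86743 O.
31.28 wt% SiO2 ÷ 60.083 g/mol = 0.52061 mol, giving 0.52061 Si and 1.04122 O.
Oxygen sums to 2.06174; scaling by 4/2.06174 = 1.94011 puts the formula on 4 O.
Si: 0.52061 × 1.94011 = 1.010 atoms per formula unit.

1.010 Si apfu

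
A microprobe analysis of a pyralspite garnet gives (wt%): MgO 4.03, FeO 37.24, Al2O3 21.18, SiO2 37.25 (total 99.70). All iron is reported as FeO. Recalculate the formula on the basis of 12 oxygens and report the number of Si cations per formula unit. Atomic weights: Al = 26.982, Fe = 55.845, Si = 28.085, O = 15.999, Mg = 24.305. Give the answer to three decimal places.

2.998 Si apfu

MgO (M=40.304): mol = 0.09999; Mg = 0.09999, O = 0.09999.
FeO (M=71.844): mol = 0.51835; Fe = 0.51835, O = 0.51835.
Al2O3 (M=101.961): mol = 0.20773; Al = 0.41546, O = 0.62319.
SiO2 (M=60.083): mol = 0.61998; Si = 0.61998, O = 1.23996.
ΣO = 2.48149; factor = 12/ΣO = 4.83580.
Si apfu = 0.61998 × 4.83580 = 2.998.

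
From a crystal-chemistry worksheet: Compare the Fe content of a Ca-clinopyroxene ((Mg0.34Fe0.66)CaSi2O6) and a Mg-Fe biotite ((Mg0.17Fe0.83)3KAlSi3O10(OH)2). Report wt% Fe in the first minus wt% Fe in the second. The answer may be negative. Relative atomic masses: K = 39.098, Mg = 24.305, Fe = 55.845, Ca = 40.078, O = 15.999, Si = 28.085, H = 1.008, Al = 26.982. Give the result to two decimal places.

-12.52 percentage points

First mineral: 36.858 g Fe in 237.363 g formula = 15.53 wt% Fe.
Second mineral: 139.054 g Fe in 495.789 g formula = 28.05 wt% Fe.
15.53% − 28.05% gives a difference of -12.52 percentage points.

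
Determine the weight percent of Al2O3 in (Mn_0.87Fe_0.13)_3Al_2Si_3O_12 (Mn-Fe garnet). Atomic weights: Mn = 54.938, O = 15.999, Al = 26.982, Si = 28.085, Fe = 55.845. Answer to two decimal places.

Molar mass of (Mn_0.87Fe_0.13)_3Al_2Si_3O_12 = 2.61×54.938 + 0.39×55.845 + 2×26.982 + 3×28.085 + 12×15.999 = 495.375 g/mol.
Each formula unit contains 2 Al, equivalent to 2/2 = 1.0000 mol Al2O3.
M(Al2O3) = 2×26.982 + 3×15.999 = 101.961 g/mol.
Mass of Al2O3 per formula unit = 1.0000 × 101.961 = 101.961 g.
Al2O3 wt% = 101.961 / 495.375 × 100 = 20.58%.

20.58 wt%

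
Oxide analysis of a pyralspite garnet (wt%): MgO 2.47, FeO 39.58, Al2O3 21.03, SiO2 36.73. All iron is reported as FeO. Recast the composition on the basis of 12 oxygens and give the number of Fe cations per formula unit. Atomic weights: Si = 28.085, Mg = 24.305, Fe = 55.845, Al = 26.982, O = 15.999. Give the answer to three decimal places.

MgO (M=40.304): mol = 0.06128; Mg = 0.06128, O = 0.06128.
FeO (M=71.844): mol = 0.55092; Fe = 0.55092, O = 0.55092.
Al2O3 (M=101.961): mol = 0.20626; Al = 0.41252, O = 0.61878.
SiO2 (M=60.083): mol = 0.61132; Si = 0.61132, O = 1.22264.
ΣO = 2.45362; factor = 12/ΣO = 4.89073.
Fe apfu = 0.55092 × 4.89073 = 2.694.

2.694 Fe apfu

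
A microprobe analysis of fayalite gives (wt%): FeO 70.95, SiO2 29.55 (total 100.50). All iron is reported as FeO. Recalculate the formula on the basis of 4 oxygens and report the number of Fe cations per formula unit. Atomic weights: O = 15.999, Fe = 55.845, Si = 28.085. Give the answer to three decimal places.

70.95 wt% FeO ÷ 71.844 g/mol = 0.98756 mol, giving 0.98756 Fe and 0.98756 O.
29.55 wt% SiO2 ÷ 60.083 g/mol = 0.49182 mol, giving 0.49182 Si and 0.98364 O.
Oxygen sums to 1.97120; scaling by 4/1.97120 = 2.02922 puts the formula on 4 O.
Fe: 0.98756 × 2.02922 = 2.004 atoms per formula unit.

2.004 Fe apfu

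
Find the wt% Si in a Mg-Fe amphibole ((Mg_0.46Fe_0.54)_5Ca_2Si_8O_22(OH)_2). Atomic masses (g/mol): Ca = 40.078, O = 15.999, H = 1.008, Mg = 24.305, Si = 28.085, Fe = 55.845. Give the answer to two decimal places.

M((Mg_0.46Fe_0.54)_5Ca_2Si_8O_22(OH)_2) = 897.511 g/mol.
Si contributes 8 × 28.085 = 224.680 g per mole.
224.680/897.511 = 0.2503 → 25.03%.

25.03 weight percent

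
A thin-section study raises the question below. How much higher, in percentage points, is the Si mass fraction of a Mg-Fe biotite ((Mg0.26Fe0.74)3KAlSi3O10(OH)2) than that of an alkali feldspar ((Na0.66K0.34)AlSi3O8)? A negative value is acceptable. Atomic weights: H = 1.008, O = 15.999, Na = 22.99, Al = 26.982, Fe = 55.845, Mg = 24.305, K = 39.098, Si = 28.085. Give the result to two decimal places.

Si in (Mg0.26Fe0.74)3KAlSi3O10(OH)2: molar mass 487.273 g/mol; 3×28.085 = 84.255 g → 17.29 wt%.
Si in (Na0.66K0.34)AlSi3O8: molar mass 267.696 g/mol; 3×28.085 = 84.255 g → 31.47 wt%.
Difference = 17.29 − 31.47 = -14.18 percentage points.

-14.18 percentage points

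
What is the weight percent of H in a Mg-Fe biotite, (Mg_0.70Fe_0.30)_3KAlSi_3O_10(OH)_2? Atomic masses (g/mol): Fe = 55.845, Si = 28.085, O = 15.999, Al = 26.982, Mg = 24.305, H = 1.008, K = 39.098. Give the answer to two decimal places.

0.45 mass %

M((Mg_0.70Fe_0.30)_3KAlSi_3O_10(OH)_2) = 445.640 g/mol.
H contributes 2 × 1.008 = 2.016 g per mole.
2.016/445.640 = 0.0045 → 0.45%.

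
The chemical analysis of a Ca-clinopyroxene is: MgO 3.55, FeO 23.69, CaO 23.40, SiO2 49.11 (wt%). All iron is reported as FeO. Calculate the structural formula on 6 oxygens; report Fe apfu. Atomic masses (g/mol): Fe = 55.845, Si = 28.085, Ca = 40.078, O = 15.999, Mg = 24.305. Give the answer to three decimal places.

MgO: 3.55/40.304 = 0.08808 mol → 0.08808 mol Mg, 0.08808 mol O.
FeO: 23.69/71.844 = 0.32974 mol → 0.32974 mol Fe, 0.32974 mol O.
CaO: 23.40/56.077 = 0.41728 mol → 0.41728 mol Ca, 0.41728 mol O.
SiO2: 49.11/60.083 = 0.81737 mol → 0.81737 mol Si, 1.63474 mol O.
Total oxygen = 2.46984 mol. Normalization factor = 6/2.46984 = 2.42931.
Fe per 6 O = 0.32974 × 2.42931 = 0.801.

0.801 Fe apfu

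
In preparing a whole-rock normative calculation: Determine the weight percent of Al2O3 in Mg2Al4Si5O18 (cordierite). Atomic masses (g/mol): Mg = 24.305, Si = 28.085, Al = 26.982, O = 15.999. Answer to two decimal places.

34.86 wt%

Formula mass = 584.945 g/mol.
4 Al → 2.0000 mol Al2O3 per formula unit; M(Al2O3) = 101.961, so Al2O3 mass = 203.922 g.
203.922/584.945 × 100 = 34.86 wt%.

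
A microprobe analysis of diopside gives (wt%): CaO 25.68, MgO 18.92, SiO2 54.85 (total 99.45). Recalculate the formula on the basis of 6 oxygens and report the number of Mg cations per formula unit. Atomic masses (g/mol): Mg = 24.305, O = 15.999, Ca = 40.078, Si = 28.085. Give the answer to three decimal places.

25.68 wt% CaO ÷ 56.077 g/mol = 0.45794 mol, giving 0.45794 Ca and 0.45794 O.
18.92 wt% MgO ÷ 40.304 g/mol = 0.46943 mol, giving 0.46943 Mg and 0.46943 O.
54.85 wt% SiO2 ÷ 60.083 g/mol = 0.91290 mol, giving 0.91290 Si and 1.82580 O.
Oxygen sums to 2.75317; scaling by 6/2.75317 = 2.17931 puts the formula on 6 O.
Mg: 0.46943 × 2.17931 = 1.023 atoms per formula unit.

1.023 Mg apfu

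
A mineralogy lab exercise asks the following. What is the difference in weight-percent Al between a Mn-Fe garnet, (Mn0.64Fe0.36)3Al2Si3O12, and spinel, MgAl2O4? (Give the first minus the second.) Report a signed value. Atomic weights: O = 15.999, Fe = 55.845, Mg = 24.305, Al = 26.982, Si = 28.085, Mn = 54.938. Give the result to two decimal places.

-27.05 percentage points

Al in (Mn0.64Fe0.36)3Al2Si3O12: molar mass 496.001 g/mol; 2×26.982 = 53.964 g → 10.88 wt%.
Al in MgAl2O4: molar mass 142.265 g/mol; 2×26.982 = 53.964 g → 37.93 wt%.
Difference = 10.88 − 37.93 = -27.05 percentage points.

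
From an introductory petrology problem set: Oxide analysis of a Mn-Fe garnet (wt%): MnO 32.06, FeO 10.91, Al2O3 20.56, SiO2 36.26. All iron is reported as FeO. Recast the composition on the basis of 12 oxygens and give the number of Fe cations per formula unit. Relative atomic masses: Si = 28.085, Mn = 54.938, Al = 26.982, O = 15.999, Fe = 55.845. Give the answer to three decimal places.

0.754 Fe apfu

MnO (M=70.937): mol = 0.45195; Mn = 0.45195, O = 0.45195.
FeO (M=71.844): mol = 0.15186; Fe = 0.15186, O = 0.15186.
Al2O3 (M=101.961): mol = 0.20165; Al = 0.40330, O = 0.60495.
SiO2 (M=60.083): mol = 0.60350; Si = 0.60350, O = 1.20700.
ΣO = 2.41576; factor = 12/ΣO = 4.96738.
Fe apfu = 0.15186 × 4.96738 = 0.754.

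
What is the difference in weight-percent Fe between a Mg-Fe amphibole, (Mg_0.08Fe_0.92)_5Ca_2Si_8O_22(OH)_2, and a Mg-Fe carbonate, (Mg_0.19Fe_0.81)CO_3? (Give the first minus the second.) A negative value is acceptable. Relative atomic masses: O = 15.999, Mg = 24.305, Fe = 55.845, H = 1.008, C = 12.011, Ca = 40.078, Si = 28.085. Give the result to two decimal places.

M((Mg_0.08Fe_0.92)_5Ca_2Si_8O_22(OH)_2) = 957.437 g/mol, so wt% Fe = 256.887/957.437 × 100 = 26.83%.
M((Mg_0.19Fe_0.81)CO_3) = 109.860 g/mol, so wt% Fe = 45.234/109.860 × 100 = 41.17%.
26.83 − 41.17 = -14.34 pp.

-14.34 percentage points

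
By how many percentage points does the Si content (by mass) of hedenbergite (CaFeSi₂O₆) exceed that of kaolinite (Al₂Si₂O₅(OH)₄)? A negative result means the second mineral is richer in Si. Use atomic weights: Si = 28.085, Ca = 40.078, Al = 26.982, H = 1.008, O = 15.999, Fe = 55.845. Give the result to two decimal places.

0.88 percentage points

First mineral: 56.170 g Si in 248.087 g formula = 22.64 wt% Si.
Second mineral: 56.170 g Si in 258.157 g formula = 21.76 wt% Si.
22.64% − 21.76% gives a difference of 0.88 percentage points.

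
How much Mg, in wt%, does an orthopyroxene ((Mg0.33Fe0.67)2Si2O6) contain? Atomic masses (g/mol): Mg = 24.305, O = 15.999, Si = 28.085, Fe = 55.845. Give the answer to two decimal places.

6.60 wt%

Formula mass = 0.66·24.305 + 1.34·55.845 + 2·28.085 + 6·15.999 = 243.038 g/mol, of which 16.041 g is Mg.
So Mg makes up 16.041/243.038 = 0.0660 of the mass, i.e. 6.60%.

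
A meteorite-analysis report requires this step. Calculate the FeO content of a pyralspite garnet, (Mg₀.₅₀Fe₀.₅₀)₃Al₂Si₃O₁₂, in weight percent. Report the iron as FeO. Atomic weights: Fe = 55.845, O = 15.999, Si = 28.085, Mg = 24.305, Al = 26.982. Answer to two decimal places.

23.93 wt%

Molar mass of (Mg₀.₅₀Fe₀.₅₀)₃Al₂Si₃O₁₂ = 1.50×24.305 + 1.50×55.845 + 2×26.982 + 3×28.085 + 12×15.999 = 450.432 g/mol.
Each formula unit contains 1.50 Fe, equivalent to 1.50/1 = 1.5000 mol FeO.
M(FeO) = 1×55.845 + 1×15.999 = 71.844 g/mol.
Mass of FeO per formula unit = 1.5000 × 71.844 = 107.766 g.
FeO wt% = 107.766 / 450.432 × 100 = 23.93%.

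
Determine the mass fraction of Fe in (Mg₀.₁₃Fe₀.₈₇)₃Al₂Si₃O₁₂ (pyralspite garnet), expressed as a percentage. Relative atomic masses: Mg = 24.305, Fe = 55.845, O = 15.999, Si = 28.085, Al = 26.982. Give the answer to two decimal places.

M((Mg₀.₁₃Fe₀.₈₇)₃Al₂Si₃O₁₂) = 485.441 g/mol.
Fe contributes 2.61 × 55.845 = 145.755 g per mole.
145.755/485.441 = 0.3003 → 30.03%.

30.03 wt%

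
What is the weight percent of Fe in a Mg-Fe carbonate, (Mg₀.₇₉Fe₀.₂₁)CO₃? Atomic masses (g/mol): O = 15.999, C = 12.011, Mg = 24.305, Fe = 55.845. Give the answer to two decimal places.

Molar mass of (Mg₀.₇₉Fe₀.₂₁)CO₃: 0.79*24.305 + 0.21*55.845 + 1*12.011 + 3*15.999 = 90.936 g/mol.
Mass of Fe per formula unit: 0.21 × 55.845 = 11.727 g.
Weight fraction Fe = 11.727 / 90.936 = 0.1290.

12.90 mass %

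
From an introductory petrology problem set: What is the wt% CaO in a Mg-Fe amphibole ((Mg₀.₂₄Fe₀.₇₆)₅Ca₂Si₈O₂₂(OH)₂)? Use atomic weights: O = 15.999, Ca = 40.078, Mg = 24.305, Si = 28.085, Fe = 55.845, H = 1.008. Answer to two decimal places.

Formula mass = 932.205 g/mol.
2 Ca → 2.0000 mol CaO per formula unit; M(CaO) = 56.077, so CaO mass = 112.154 g.
112.154/932.205 × 100 = 12.03 wt%.

12.03 wt%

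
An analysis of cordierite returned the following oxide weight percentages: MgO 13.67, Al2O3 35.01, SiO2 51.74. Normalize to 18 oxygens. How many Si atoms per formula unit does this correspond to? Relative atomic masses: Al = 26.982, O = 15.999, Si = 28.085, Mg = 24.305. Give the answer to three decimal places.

MgO (M=40.304): mol = 0.33917; Mg = 0.33917, O = 0.33917.
Al2O3 (M=101.961): mol = 0.34337; Al = 0.68674, O = 1.03011.
SiO2 (M=60.083): mol = 0.86114; Si = 0.86114, O = 1.72228.
ΣO = 3.09156; factor = 18/ΣO = 5.82230.
Si apfu = 0.86114 × 5.82230 = 5.014.

5.014 Si apfu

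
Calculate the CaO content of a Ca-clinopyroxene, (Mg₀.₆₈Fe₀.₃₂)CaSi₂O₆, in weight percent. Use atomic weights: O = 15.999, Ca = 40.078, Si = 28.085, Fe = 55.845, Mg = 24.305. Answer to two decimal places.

24.74 wt%

Molar mass of (Mg₀.₆₈Fe₀.₃₂)CaSi₂O₆ = 0.68*24.305 + 0.32*55.845 + 1*40.078 + 2*28.085 + 6*15.999 = 226.640 g/mol.
Each formula unit contains 1 Ca, equivalent to 1/1 = 1.0000 mol CaO.
M(CaO) = 1×40.078 + 1×15.999 = 56.077 g/mol.
Mass of CaO per formula unit = 1.0000 × 56.077 = 56.077 g.
CaO wt% = 56.077 / 226.640 × 100 = 24.74%.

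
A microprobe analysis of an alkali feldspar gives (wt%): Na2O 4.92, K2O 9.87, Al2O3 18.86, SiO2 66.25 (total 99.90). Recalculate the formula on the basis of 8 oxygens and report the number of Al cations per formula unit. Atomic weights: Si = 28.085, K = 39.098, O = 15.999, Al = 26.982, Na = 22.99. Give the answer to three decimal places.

Na2O: 4.92/61.979 = 0.07938 mol → 0.15876 mol Na, 0.07938 mol O.
K2O: 9.87/94.195 = 0.10478 mol → 0.20956 mol K, 0.10478 mol O.
Al2O3: 18.86/101.961 = 0.18497 mol → 0.36994 mol Al, 0.55491 mol O.
SiO2: 66.25/60.083 = 1.10264 mol → 1.10264 mol Si, 2.20528 mol O.
Total oxygen = 2.94435 mol. Normalization factor = 8/2.94435 = 2.71707.
Al per 8 O = 0.36994 × 2.71707 = 1.005.

1.005 Al apfu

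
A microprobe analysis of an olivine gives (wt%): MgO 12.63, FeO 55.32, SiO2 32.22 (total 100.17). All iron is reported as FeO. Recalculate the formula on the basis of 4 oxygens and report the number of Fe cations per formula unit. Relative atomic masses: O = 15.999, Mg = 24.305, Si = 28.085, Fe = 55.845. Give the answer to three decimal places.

MgO: 12.63/40.304 = 0.31337 mol → 0.31337 mol Mg, 0.31337 mol O.
FeO: 55.32/71.844 = 0.77000 mol → 0.77000 mol Fe, 0.77000 mol O.
SiO2: 32.22/60.083 = 0.53626 mol → 0.53626 mol Si, 1.07252 mol O.
Total oxygen = 2.15589 mol. Normalization factor = 4/2.15589 = 1.85538.
Fe per 4 O = 0.77000 × 1.85538 = 1.429.

1.429 Fe apfu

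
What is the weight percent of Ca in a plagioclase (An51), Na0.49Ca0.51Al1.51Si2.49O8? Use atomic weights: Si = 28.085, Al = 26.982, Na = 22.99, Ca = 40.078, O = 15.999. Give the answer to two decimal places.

Formula mass = 0.49×22.99 + 0.51×40.078 + 1.51×26.982 + 2.49×28.085 + 8×15.999 = 270.371 g/mol, of which 20.440 g is Ca.
So Ca makes up 20.440/270.371 = 0.0756 of the mass, i.e. 7.56%.

7.56 wt%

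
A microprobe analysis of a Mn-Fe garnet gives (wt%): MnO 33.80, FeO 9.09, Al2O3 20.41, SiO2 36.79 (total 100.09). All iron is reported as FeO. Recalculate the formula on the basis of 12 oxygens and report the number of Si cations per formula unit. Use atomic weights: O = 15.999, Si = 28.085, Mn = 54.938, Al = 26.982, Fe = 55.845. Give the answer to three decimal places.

33.80 wt% MnO ÷ 70.937 g/mol = 0.47648 mol, giving 0.47648 Mn and 0.47648 O.
9.09 wt% FeO ÷ 71.844 g/mol = 0.12652 mol, giving 0.12652 Fe and 0.12652 O.
20.41 wt% Al2O3 ÷ 101.961 g/mol = 0.20017 mol, giving 0.40034 Al and 0.60051 O.
36.79 wt% SiO2 ÷ 60.083 g/mol = 0.61232 mol, giving 0.61232 Si and 1.22464 O.
Oxygen sums to 2.42815; scaling by 12/2.42815 = 4.94203 puts the formula on 12 O.
Si: 0.61232 × 4.94203 = 3.026 atoms per formula unit.

3.026 Si apfu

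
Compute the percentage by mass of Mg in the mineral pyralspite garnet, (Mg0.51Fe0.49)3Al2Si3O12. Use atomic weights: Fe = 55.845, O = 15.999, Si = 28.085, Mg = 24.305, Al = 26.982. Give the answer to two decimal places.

8.27 mass %

M((Mg0.51Fe0.49)3Al2Si3O12) = 449.486 g/mol.
Mg contributes 1.53 × 24.305 = 37.187 g per mole.
37.187/449.486 = 0.0827 → 8.27%.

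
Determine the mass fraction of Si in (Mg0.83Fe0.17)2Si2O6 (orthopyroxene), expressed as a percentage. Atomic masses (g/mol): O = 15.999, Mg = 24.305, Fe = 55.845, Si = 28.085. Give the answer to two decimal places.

26.56 wt%

M((Mg0.83Fe0.17)2Si2O6) = 211.498 g/mol.
Si contributes 2 × 28.085 = 56.170 g per mole.
56.170/211.498 = 0.2656 → 26.56%.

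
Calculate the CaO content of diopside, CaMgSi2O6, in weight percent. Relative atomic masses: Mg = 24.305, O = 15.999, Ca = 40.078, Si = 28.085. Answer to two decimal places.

25.90 wt%

Molar mass of CaMgSi2O6 = 1·40.078 + 1·24.305 + 2·28.085 + 6·15.999 = 216.547 g/mol.
Each formula unit contains 1 Ca, equivalent to 1/1 = 1.0000 mol CaO.
M(CaO) = 1×40.078 + 1×15.999 = 56.077 g/mol.
Mass of CaO per formula unit = 1.0000 × 56.077 = 56.077 g.
CaO wt% = 56.077 / 216.547 × 100 = 25.90%.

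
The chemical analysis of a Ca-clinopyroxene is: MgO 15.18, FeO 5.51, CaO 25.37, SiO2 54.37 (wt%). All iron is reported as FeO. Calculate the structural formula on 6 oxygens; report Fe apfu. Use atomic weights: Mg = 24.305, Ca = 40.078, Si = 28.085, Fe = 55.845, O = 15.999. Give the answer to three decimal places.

0.169 Fe apfu

MgO (M=40.304): mol = 0.37664; Mg = 0.37664, O = 0.37664.
FeO (M=71.844): mol = 0.07669; Fe = 0.07669, O = 0.07669.
CaO (M=56.077): mol = 0.45241; Ca = 0.45241, O = 0.45241.
SiO2 (M=60.083): mol = 0.90491; Si = 0.90491, O = 1.80982.
ΣO = 2.71556; factor = 6/ΣO = 2.20949.
Fe apfu = 0.07669 × 2.20949 = 0.169.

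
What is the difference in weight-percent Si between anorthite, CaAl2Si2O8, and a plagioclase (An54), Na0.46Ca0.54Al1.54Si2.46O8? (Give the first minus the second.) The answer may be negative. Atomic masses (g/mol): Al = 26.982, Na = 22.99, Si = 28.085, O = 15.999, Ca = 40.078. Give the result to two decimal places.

First mineral: 56.170 g Si in 278.204 g formula = 20.19 wt% Si.
Second mineral: 69.089 g Si in 270.851 g formula = 25.51 wt% Si.
20.19% − 25.51% gives a difference of -5.32 percentage points.

-5.32 percentage points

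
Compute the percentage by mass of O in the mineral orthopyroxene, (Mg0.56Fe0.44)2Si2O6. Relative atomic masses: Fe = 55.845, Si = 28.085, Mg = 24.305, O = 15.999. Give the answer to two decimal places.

Formula mass = 1.12×24.305 + 0.88×55.845 + 2×28.085 + 6×15.999 = 228.529 g/mol, of which 95.994 g is O.
So O makes up 95.994/228.529 = 0.4201 of the mass, i.e. 42.01%.

42.01 weight percent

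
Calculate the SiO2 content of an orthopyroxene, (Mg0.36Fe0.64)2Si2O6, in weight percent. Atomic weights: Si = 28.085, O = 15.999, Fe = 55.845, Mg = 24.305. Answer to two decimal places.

Molar mass of (Mg0.36Fe0.64)2Si2O6 = 0.72*24.305 + 1.28*55.845 + 2*28.085 + 6*15.999 = 241.145 g/mol.
Each formula unit contains 2 Si, equivalent to 2/1 = 2.0000 mol SiO2.
M(SiO2) = 1×28.085 + 2×15.999 = 60.083 g/mol.
Mass of SiO2 per formula unit = 2.0000 × 60.083 = 120.166 g.
SiO2 wt% = 120.166 / 241.145 × 100 = 49.83%.

49.83 wt%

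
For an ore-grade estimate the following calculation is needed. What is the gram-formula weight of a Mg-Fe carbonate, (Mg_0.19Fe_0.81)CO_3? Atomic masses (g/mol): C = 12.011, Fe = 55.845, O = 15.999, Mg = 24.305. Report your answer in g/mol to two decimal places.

109.86 g/mol

The formula mass is the sum 0.19×24.305 + 0.81×55.845 + 1×12.011 + 3×15.999.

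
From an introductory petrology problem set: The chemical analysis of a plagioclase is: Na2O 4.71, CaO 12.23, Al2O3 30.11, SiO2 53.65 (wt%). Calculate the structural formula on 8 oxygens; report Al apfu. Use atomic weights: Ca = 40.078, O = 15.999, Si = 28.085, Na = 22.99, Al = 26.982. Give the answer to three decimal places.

4.71 wt% Na2O ÷ 61.979 g/mol = 0.07599 mol, giving 0.15198 Na and 0.07599 O.
12.23 wt% CaO ÷ 56.077 g/mol = 0.21809 mol, giving 0.21809 Ca and 0.21809 O.
30.11 wt% Al2O3 ÷ 101.961 g/mol = 0.29531 mol, giving 0.59062 Al and 0.88593 O.
53.65 wt% SiO2 ÷ 60.083 g/mol = 0.89293 mol, giving 0.89293 Si and 1.78586 O.
Oxygen sums to 2.96587; scaling by 8/2.96587 = 2.69735 puts the formula on 8 O.
Al: 0.59062 × 2.69735 = 1.593 atoms per formula unit.

1.593 Al apfu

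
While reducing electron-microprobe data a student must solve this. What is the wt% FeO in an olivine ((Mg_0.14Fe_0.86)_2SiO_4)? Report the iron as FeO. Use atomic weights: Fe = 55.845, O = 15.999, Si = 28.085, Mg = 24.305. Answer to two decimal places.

Formula mass = 194.940 g/mol.
1.72 Fe → 1.7200 mol FeO per formula unit; M(FeO) = 71.844, so FeO mass = 123.572 g.
123.572/194.940 × 100 = 63.39 wt%.

63.39 wt%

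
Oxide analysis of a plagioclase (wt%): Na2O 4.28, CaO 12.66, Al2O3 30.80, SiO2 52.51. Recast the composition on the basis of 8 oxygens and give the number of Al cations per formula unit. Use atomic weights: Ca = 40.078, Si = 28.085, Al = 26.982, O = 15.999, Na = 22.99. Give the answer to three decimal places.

1.639 Al apfu

Na2O (M=61.979): mol = 0.06906; Na = 0.13812, O = 0.06906.
CaO (M=56.077): mol = 0.22576; Ca = 0.22576, O = 0.22576.
Al2O3 (M=101.961): mol = 0.30208; Al = 0.60416, O = 0.90624.
SiO2 (M=60.083): mol = 0.87396; Si = 0.87396, O = 1.74792.
ΣO = 2.94898; factor = 8/ΣO = 2.71280.
Al apfu = 0.60416 × 2.71280 = 1.639.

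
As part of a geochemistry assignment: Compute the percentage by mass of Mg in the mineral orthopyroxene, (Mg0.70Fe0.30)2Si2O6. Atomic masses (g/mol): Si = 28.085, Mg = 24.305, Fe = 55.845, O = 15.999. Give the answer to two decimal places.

Formula mass = 1.40×24.305 + 0.60×55.845 + 2×28.085 + 6×15.999 = 219.698 g/mol, of which 34.027 g is Mg.
So Mg makes up 34.027/219.698 = 0.1549 of the mass, i.e. 15.49%.

15.49 mass %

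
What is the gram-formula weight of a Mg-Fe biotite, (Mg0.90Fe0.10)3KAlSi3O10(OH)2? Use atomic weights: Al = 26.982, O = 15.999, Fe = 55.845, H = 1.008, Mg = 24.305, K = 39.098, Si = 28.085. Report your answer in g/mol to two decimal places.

426.72 g/mol

M = 2.70·24.305 + 0.30·55.845 + 1·39.098 + 1·26.982 + 3·28.085 + 12·15.999 + 2·1.008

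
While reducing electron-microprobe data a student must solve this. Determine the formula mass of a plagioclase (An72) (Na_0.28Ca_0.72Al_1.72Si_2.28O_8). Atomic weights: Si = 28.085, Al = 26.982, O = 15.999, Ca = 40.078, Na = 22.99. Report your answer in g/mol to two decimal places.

M = 0.28*22.99 + 0.72*40.078 + 1.72*26.982 + 2.28*28.085 + 8*15.999

273.73 g/mol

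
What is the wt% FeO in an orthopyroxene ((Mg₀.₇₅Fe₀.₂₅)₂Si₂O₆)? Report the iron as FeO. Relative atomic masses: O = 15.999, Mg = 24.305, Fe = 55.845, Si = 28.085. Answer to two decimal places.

16.59 wt%

M((Mg₀.₇₅Fe₀.₂₅)₂Si₂O₆) = 216.544 g/mol; M(FeO) = 71.844 g/mol.
Moles FeO per formula unit = 0.50 Fe ÷ 1 = 0.5000.
FeO fraction = (0.5000 × 71.844) / 216.544 = 35.922/216.544 = 0.1659.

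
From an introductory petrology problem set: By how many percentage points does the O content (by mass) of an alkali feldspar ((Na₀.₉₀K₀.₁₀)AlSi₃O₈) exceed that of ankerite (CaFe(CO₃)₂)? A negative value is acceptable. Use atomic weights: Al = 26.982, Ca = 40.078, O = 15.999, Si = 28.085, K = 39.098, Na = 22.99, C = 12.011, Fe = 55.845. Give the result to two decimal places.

4.06 percentage points

M((Na₀.₉₀K₀.₁₀)AlSi₃O₈) = 263.830 g/mol, so wt% O = 127.992/263.830 × 100 = 48.51%.
M(CaFe(CO₃)₂) = 215.939 g/mol, so wt% O = 95.994/215.939 × 100 = 44.45%.
48.51 − 44.45 = 4.06 pp.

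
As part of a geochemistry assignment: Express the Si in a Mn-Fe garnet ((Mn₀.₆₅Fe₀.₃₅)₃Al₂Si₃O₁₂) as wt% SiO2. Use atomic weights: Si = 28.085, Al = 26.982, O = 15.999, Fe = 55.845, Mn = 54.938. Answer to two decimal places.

36.34 wt%

Molar mass of (Mn₀.₆₅Fe₀.₃₅)₃Al₂Si₃O₁₂ = 1.95*54.938 + 1.05*55.845 + 2*26.982 + 3*28.085 + 12*15.999 = 495.973 g/mol.
Each formula unit contains 3 Si, equivalent to 3/1 = 3.0000 mol SiO2.
M(SiO2) = 1×28.085 + 2×15.999 = 60.083 g/mol.
Mass of SiO2 per formula unit = 3.0000 × 60.083 = 180.249 g.
SiO2 wt% = 180.249 / 495.973 × 100 = 36.34%.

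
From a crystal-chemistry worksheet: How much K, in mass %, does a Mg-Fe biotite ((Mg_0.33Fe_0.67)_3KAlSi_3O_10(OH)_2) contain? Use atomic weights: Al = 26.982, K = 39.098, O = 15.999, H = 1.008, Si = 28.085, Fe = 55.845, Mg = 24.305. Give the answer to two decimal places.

Molar mass of (Mg_0.33Fe_0.67)_3KAlSi_3O_10(OH)_2: 0.99*24.305 + 2.01*55.845 + 1*39.098 + 1*26.982 + 3*28.085 + 12*15.999 + 2*1.008 = 480.649 g/mol.
Mass of K per formula unit: 1 × 39.098 = 39.098 g.
Weight fraction K = 39.098 / 480.649 = 0.0813.

8.13 mass %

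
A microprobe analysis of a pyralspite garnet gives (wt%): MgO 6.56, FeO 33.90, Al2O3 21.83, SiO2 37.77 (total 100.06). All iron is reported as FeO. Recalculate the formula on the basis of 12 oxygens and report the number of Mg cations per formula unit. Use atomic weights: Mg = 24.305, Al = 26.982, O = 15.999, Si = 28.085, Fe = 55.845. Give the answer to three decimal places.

0.771 Mg apfu

MgO: 6.56/40.304 = 0.16276 mol → 0.16276 mol Mg, 0.16276 mol O.
FeO: 33.90/71.844 = 0.47186 mol → 0.47186 mol Fe, 0.47186 mol O.
Al2O3: 21.83/101.961 = 0.21410 mol → 0.42820 mol Al, 0.64230 mol O.
SiO2: 37.77/60.083 = 0.62863 mol → 0.62863 mol Si, 1.25726 mol O.
Total oxygen = 2.53418 mol. Normalization factor = 12/2.53418 = 4.73526.
Mg per 12 O = 0.16276 × 4.73526 = 0.771.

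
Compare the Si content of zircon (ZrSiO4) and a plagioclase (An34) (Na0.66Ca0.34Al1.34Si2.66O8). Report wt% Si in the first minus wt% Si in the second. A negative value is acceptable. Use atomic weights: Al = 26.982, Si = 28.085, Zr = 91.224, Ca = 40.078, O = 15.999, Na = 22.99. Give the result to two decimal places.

-12.59 percentage points

First mineral: 28.085 g Si in 183.305 g formula = 15.32 wt% Si.
Second mineral: 74.706 g Si in 267.654 g formula = 27.91 wt% Si.
15.32% − 27.91% gives a difference of -12.59 percentage points.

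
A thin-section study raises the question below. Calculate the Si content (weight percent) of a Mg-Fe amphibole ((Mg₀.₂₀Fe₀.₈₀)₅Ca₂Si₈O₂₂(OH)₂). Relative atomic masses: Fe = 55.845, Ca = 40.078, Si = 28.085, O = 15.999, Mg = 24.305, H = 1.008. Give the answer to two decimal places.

23.94 weight percent

Formula mass = 1×24.305 + 4×55.845 + 2×40.078 + 8×28.085 + 24×15.999 + 2×1.008 = 938.513 g/mol, of which 224.680 g is Si.
So Si makes up 224.680/938.513 = 0.2394 of the mass, i.e. 23.94%.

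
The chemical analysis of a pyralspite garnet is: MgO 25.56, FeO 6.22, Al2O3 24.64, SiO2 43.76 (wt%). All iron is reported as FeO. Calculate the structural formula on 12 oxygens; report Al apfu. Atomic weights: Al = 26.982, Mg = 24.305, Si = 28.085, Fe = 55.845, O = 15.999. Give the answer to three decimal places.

1.998 Al apfu

MgO: 25.56/40.304 = 0.63418 mol → 0.63418 mol Mg, 0.63418 mol O.
FeO: 6.22/71.844 = 0.08658 mol → 0.08658 mol Fe, 0.08658 mol O.
Al2O3: 24.64/101.961 = 0.24166 mol → 0.48332 mol Al, 0.72498 mol O.
SiO2: 43.76/60.083 = 0.72833 mol → 0.72833 mol Si, 1.45666 mol O.
Total oxygen = 2.90240 mol. Normalization factor = 12/2.90240 = 4.13451.
Al per 12 O = 0.48332 × 4.13451 = 1.998.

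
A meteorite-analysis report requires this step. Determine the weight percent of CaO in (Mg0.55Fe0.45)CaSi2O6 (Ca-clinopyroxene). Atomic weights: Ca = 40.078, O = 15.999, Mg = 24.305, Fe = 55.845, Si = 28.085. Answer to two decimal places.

24.30 wt%

M((Mg0.55Fe0.45)CaSi2O6) = 230.740 g/mol; M(CaO) = 56.077 g/mol.
Moles CaO per formula unit = 1 Ca ÷ 1 = 1.0000.
CaO fraction = (1.0000 × 56.077) / 230.740 = 56.077/230.740 = 0.2430.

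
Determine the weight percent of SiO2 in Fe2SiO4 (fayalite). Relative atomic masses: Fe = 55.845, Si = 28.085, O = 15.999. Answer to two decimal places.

29.49 wt%

M(Fe2SiO4) = 203.771 g/mol; M(SiO2) = 60.083 g/mol.
Moles SiO2 per formula unit = 1 Si ÷ 1 = 1.0000.
SiO2 fraction = (1.0000 × 60.083) / 203.771 = 60.083/203.771 = 0.2949.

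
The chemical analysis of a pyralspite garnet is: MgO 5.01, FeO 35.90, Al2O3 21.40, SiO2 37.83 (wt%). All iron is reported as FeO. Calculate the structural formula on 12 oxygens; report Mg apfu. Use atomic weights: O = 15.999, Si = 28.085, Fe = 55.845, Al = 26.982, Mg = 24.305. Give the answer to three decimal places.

0.594 Mg apfu

5.01 wt% MgO ÷ 40.304 g/mol = 0.12431 mol, giving 0.12431 Mg and 0.12431 O.
35.90 wt% FeO ÷ 71.844 g/mol = 0.49969 mol, giving 0.49969 Fe and 0.49969 O.
21.40 wt% Al2O3 ÷ 101.961 g/mol = 0.20988 mol, giving 0.41976 Al and 0.62964 O.
37.83 wt% SiO2 ÷ 60.083 g/mol = 0.62963 mol, giving 0.62963 Si and 1.25926 O.
Oxygen sums to 2.51290; scaling by 12/2.51290 = 4.77536 puts the formula on 12 O.
Mg: 0.12431 × 4.77536 = 0.594 atoms per formula unit.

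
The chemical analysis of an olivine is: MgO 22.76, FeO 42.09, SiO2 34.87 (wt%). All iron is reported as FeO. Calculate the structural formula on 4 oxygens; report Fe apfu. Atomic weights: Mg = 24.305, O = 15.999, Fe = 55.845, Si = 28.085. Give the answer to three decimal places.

MgO (M=40.304): mol = 0.56471; Mg = 0.56471, O = 0.56471.
FeO (M=71.844): mol = 0.58585; Fe = 0.58585, O = 0.58585.
SiO2 (M=60.083): mol = 0.58036; Si = 0.58036, O = 1.16072.
ΣO = 2.31128; factor = 4/ΣO = 1.73064.
Fe apfu = 0.58585 × 1.73064 = 1.014.

1.014 Fe apfu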